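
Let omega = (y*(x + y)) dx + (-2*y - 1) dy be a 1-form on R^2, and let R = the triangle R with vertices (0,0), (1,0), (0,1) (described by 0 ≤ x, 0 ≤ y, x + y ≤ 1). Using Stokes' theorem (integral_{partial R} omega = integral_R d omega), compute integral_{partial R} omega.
integral_(partial R) omega = -1/2

Stokes: integral_partial_R omega = integral_R d omega with d omega = (∂Q/∂x - ∂P/∂y) dx ∧ dy.
  ∂Q/∂x = 0
  ∂P/∂y = x + 2*y
  integrand = ∂Q/∂x - ∂P/∂y = -x - 2*y.
Integrating over R: integral_0^1 integral_0^{1-x} (-x - 2*y) dy dx = -1/2.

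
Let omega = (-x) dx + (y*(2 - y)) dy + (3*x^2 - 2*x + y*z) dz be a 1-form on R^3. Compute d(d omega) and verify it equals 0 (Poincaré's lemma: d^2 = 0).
d(d omega) = 0

Step 1: d omega = sum_{i<j} (∂f_j/∂x_i - ∂f_i/∂x_j) dx_i ∧ dx_j:
  coeff of dx ∧ dy: 0
  coeff of dx ∧ dz: 6*x - 2
  coeff of dy ∧ dz: z
Step 2: Apply d again to each 2-form coefficient. The only possible 3-form in R^3 is dx ∧ dy ∧ dz, with coefficient
  ∂(coeff of dy∧dz)/∂x - ∂(coeff of dx∧dz)/∂y + ∂(coeff of dx∧dy)/∂z
  = ∂/∂x (z) - ∂/∂y (6*x - 2) + ∂/∂z (0).
Each of these terms simplifies to sums of mixed partials that cancel in pairs. The result is 0 (by equality of mixed partials for smooth functions — Schwarz / Clairaut).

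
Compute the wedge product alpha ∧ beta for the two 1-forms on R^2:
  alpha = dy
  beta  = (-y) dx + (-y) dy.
alpha ∧ beta = (y) dx ∧ dy

Distribute the wedge, using dx_i ∧ dx_j = -dx_j ∧ dx_i and dx_i ∧ dx_i = 0. For each pair (i, j) with i < j, the coefficient of dx_i ∧ dx_j in alpha ∧ beta is (alpha_i * beta_j - alpha_j * beta_i). Collecting: alpha ∧ beta = (y) dx ∧ dy.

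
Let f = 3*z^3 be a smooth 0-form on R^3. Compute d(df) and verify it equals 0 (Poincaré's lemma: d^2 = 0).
d(df) = 0

Step 1: df = sum_i (∂f/∂x_i) dx_i = (0) dx + (0) dy + (9*z^2) dz.
Step 2: Apply d again. Using the 1-form formula, the coefficient of dx ∧ dy in d(df) is ∂^2 f/∂x ∂y - ∂^2 f/∂y ∂x = (0) - (0) = 0 (equality of mixed partials for smooth f).
Similarly for dx ∧ dz and dy ∧ dz — all coefficients vanish. So d(df) = 0.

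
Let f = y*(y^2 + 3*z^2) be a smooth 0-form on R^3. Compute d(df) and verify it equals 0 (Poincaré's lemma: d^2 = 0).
d(df) = 0

Step 1: df = sum_i (∂f/∂x_i) dx_i = (0) dx + (3*y^2 + 3*z^2) dy + (6*y*z) dz.
Step 2: Apply d again. Using the 1-form formula, the coefficient of dx ∧ dy in d(df) is ∂^2 f/∂x ∂y - ∂^2 f/∂y ∂x = (0) - (0) = 0 (equality of mixed partials for smooth f).
Similarly for dx ∧ dz and dy ∧ dz — all coefficients vanish. So d(df) = 0.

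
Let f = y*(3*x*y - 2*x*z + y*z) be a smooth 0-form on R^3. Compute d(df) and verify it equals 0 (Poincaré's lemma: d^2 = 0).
d(df) = 0

Step 1: df = sum_i (∂f/∂x_i) dx_i = (y*(3*y - 2*z)) dx + (6*x*y - 2*x*z + 2*y*z) dy + (y*(-2*x + y)) dz.
Step 2: Apply d again. Using the 1-form formula, the coefficient of dx ∧ dy in d(df) is ∂^2 f/∂x ∂y - ∂^2 f/∂y ∂x = (6*y - 2*z) - (6*y - 2*z) = 0 (equality of mixed partials for smooth f).
Similarly for dx ∧ dz and dy ∧ dz — all coefficients vanish. So d(df) = 0.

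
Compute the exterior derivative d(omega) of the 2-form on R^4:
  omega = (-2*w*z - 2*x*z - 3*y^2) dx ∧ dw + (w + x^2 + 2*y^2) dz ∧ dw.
d(omega) = (6*y) dx ∧ dy ∧ dw + (2*w + 4*x) dx ∧ dz ∧ dw + (4*y) dy ∧ dz ∧ dw

For a 2-form omega = sum_{i<j} g_{ij} dx_i ∧ dx_j, the exterior derivative is
  d(omega) = sum_{i<j} d(g_{ij}) ∧ dx_i ∧ dx_j = sum_{i<j, k} (∂g_{ij}/∂x_k) dx_k ∧ dx_i ∧ dx_j.
Expand each term, using dx_k ∧ dx_i ∧ dx_j = sgn(permutation) dx_{(a)} ∧ dx_{(b)} ∧ dx_{(c)} with (a < b < c) sorted:
  d(-2*w*z - 2*x*z - 3*y^2) includes (∂/∂y)(-2*w*z - 2*x*z - 3*y^2) dy = (-6*y) dy, which multiplied by dx ∧ dw gives (6*y) dx ∧ dy ∧ dw
  d(-2*w*z - 2*x*z - 3*y^2) includes (∂/∂z)(-2*w*z - 2*x*z - 3*y^2) dz = (-2*w - 2*x) dz, which multiplied by dx ∧ dw gives (2*w + 2*x) dx ∧ dz ∧ dw
  d(w + x^2 + 2*y^2) includes (∂/∂x)(w + x^2 + 2*y^2) dx = (2*x) dx, which multiplied by dz ∧ dw gives (2*x) dx ∧ dz ∧ dw
  d(w + x^2 + 2*y^2) includes (∂/∂y)(w + x^2 + 2*y^2) dy = (4*y) dy, which multiplied by dz ∧ dw gives (4*y) dy ∧ dz ∧ dw
Collecting like 3-forms: d(omega) = (6*y) dx ∧ dy ∧ dw + (2*w + 4*x) dx ∧ dz ∧ dw + (4*y) dy ∧ dz ∧ dw.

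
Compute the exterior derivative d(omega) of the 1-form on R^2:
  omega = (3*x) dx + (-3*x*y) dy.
d(omega) = (-3*y) dx ∧ dy

For a 1-form omega = sum_i f_i dx_i, the exterior derivative is
  d(omega) = sum_{i < j} (∂f_j/∂x_i - ∂f_i/∂x_j) dx_i ∧ dx_j.
  coefficient of dx ∧ dy: ∂f_2/∂x - ∂f_1/∂y = ∂(-3*x*y)/∂x - ∂(3*x)/∂y = -3*y
Assembling: d(omega) = (-3*y) dx ∧ dy.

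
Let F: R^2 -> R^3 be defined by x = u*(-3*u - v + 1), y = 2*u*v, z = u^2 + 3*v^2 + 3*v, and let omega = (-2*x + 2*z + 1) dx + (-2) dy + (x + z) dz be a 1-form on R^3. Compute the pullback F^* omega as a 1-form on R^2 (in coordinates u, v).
F^* omega = (-52*u^3 - 22*u^2*v + 22*u^2 - 32*u*v^2 - 26*u*v - 8*u - 6*v^3 + v + 1) du + (-8*u^3 - 14*u^2*v - 4*u^2 - 12*u*v^2 - 3*u*v - 2*u + 18*v^3 + 27*v^2 + 9*v) dv

Using F^*(f dg) = (f ∘ F) d(g ∘ F), substitute each coordinate x_i by F_i(u, v) in f_i, and replace dx_i by d F_i = (∂F_i/∂u) du + (∂F_i/∂v) dv.
  For the x component: f_1(F) = 8*u^2 + 2*u*v - 2*u + 6*v^2 + 6*v + 1; d F_1 = (-6*u - v + 1) du + (-u) dv
  For the y component: f_2(F) = -2; d F_2 = (2*v) du + (2*u) dv
  For the z component: f_3(F) = -2*u^2 - u*v + u + 3*v^2 + 3*v; d F_3 = (2*u) du + (6*v + 3) dv
Combining and collecting du, dv coefficients:
  coeff of du: -52*u^3 - 22*u^2*v + 22*u^2 - 32*u*v^2 - 26*u*v - 8*u - 6*v^3 + v + 1
  coeff of dv: -8*u^3 - 14*u^2*v - 4*u^2 - 12*u*v^2 - 3*u*v - 2*u + 18*v^3 + 27*v^2 + 9*v
F^* omega = (-52*u^3 - 22*u^2*v + 22*u^2 - 32*u*v^2 - 26*u*v - 8*u - 6*v^3 + v + 1) du + (-8*u^3 - 14*u^2*v - 4*u^2 - 12*u*v^2 - 3*u*v - 2*u + 18*v^3 + 27*v^2 + 9*v) dv.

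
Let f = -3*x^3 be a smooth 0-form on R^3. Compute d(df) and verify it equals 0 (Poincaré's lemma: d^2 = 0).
d(df) = 0

Step 1: df = sum_i (∂f/∂x_i) dx_i = (-9*x^2) dx + (0) dy + (0) dz.
Step 2: Apply d again. Using the 1-form formula, the coefficient of dx ∧ dy in d(df) is ∂^2 f/∂x ∂y - ∂^2 f/∂y ∂x = (0) - (0) = 0 (equality of mixed partials for smooth f).
Similarly for dx ∧ dz and dy ∧ dz — all coefficients vanish. So d(df) = 0.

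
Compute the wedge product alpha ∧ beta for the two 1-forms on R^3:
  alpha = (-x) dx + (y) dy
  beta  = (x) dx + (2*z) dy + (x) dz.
alpha ∧ beta = (-x*(y + 2*z)) dx ∧ dy + (-x^2) dx ∧ dz + (x*y) dy ∧ dz

Distribute the wedge, using dx_i ∧ dx_j = -dx_j ∧ dx_i and dx_i ∧ dx_i = 0. For each pair (i, j) with i < j, the coefficient of dx_i ∧ dx_j in alpha ∧ beta is (alpha_i * beta_j - alpha_j * beta_i). Collecting: alpha ∧ beta = (-x*(y + 2*z)) dx ∧ dy + (-x^2) dx ∧ dz + (x*y) dy ∧ dz.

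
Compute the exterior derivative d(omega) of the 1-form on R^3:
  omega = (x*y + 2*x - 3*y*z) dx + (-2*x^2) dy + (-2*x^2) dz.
d(omega) = (-5*x + 3*z) dx ∧ dy + (-4*x + 3*y) dx ∧ dz

For a 1-form omega = sum_i f_i dx_i, the exterior derivative is
  d(omega) = sum_{i < j} (∂f_j/∂x_i - ∂f_i/∂x_j) dx_i ∧ dx_j.
  coefficient of dx ∧ dy: ∂f_2/∂x - ∂f_1/∂y = ∂(-2*x^2)/∂x - ∂(x*y + 2*x - 3*y*z)/∂y = -5*x + 3*z
  coefficient of dx ∧ dz: ∂f_3/∂x - ∂f_1/∂z = ∂(-2*x^2)/∂x - ∂(x*y + 2*x - 3*y*z)/∂z = -4*x + 3*y
Assembling: d(omega) = (-5*x + 3*z) dx ∧ dy + (-4*x + 3*y) dx ∧ dz.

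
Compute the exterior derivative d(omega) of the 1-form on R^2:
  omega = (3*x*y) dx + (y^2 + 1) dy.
d(omega) = (-3*x) dx ∧ dy

For a 1-form omega = sum_i f_i dx_i, the exterior derivative is
  d(omega) = sum_{i < j} (∂f_j/∂x_i - ∂f_i/∂x_j) dx_i ∧ dx_j.
  coefficient of dx ∧ dy: ∂f_2/∂x - ∂f_1/∂y = ∂(y^2 + 1)/∂x - ∂(3*x*y)/∂y = -3*x
Assembling: d(omega) = (-3*x) dx ∧ dy.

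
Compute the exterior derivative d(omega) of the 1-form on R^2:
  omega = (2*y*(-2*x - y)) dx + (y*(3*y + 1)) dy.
d(omega) = (4*x + 4*y) dx ∧ dy

For a 1-form omega = sum_i f_i dx_i, the exterior derivative is
  d(omega) = sum_{i < j} (∂f_j/∂x_i - ∂f_i/∂x_j) dx_i ∧ dx_j.
  coefficient of dx ∧ dy: ∂f_2/∂x - ∂f_1/∂y = ∂(y*(3*y + 1))/∂x - ∂(2*y*(-2*x - y))/∂y = 4*x + 4*y
Assembling: d(omega) = (4*x + 4*y) dx ∧ dy.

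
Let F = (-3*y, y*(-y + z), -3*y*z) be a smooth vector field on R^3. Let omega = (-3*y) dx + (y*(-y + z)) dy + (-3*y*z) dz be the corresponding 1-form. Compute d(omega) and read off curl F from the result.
d(omega) = (-y - 3*z) dy ∧ dz + (0) dz ∧ dx + (3) dx ∧ dy; curl F = (-y - 3*z, 0, 3)

d omega = sum_{i<j} (∂f_j/∂x_i - ∂f_i/∂x_j) dx_i ∧ dx_j. Under the identification (dy ∧ dz, dz ∧ dx, dx ∧ dy) ↔ (e_x, e_y, e_z), the coefficients are exactly the components of curl F. Compute:
  ∂R/∂y - ∂Q/∂z = (-3*z) - (y) = -y - 3*z
  ∂P/∂z - ∂R/∂x = (0) - (0) = 0
  ∂Q/∂x - ∂P/∂y = (0) - (-3) = 3.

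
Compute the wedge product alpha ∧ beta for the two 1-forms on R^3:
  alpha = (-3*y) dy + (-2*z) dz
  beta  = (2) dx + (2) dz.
alpha ∧ beta = (6*y) dx ∧ dy + (-6*y) dy ∧ dz + (4*z) dx ∧ dz

Distribute the wedge, using dx_i ∧ dx_j = -dx_j ∧ dx_i and dx_i ∧ dx_i = 0. For each pair (i, j) with i < j, the coefficient of dx_i ∧ dx_j in alpha ∧ beta is (alpha_i * beta_j - alpha_j * beta_i). Collecting: alpha ∧ beta = (6*y) dx ∧ dy + (-6*y) dy ∧ dz + (4*z) dx ∧ dz.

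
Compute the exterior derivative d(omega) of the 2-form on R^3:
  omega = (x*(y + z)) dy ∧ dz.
d(omega) = (y + z) dx ∧ dy ∧ dz

For a 2-form omega = sum_{i<j} g_{ij} dx_i ∧ dx_j, the exterior derivative is
  d(omega) = sum_{i<j} d(g_{ij}) ∧ dx_i ∧ dx_j = sum_{i<j, k} (∂g_{ij}/∂x_k) dx_k ∧ dx_i ∧ dx_j.
Expand each term, using dx_k ∧ dx_i ∧ dx_j = sgn(permutation) dx_{(a)} ∧ dx_{(b)} ∧ dx_{(c)} with (a < b < c) sorted:
  d(x*(y + z)) includes (∂/∂x)(x*(y + z)) dx = (y + z) dx, which multiplied by dy ∧ dz gives (y + z) dx ∧ dy ∧ dz
Collecting like 3-forms: d(omega) = (y + z) dx ∧ dy ∧ dz.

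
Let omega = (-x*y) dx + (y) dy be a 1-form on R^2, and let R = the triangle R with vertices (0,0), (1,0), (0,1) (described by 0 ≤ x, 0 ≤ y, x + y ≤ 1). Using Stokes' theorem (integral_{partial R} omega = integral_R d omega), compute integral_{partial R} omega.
integral_(partial R) omega = 1/6

Stokes: integral_partial_R omega = integral_R d omega with d omega = (∂Q/∂x - ∂P/∂y) dx ∧ dy.
  ∂Q/∂x = 0
  ∂P/∂y = -x
  integrand = ∂Q/∂x - ∂P/∂y = x.
Integrating over R: integral_0^1 integral_0^{1-x} (x) dy dx = 1/6.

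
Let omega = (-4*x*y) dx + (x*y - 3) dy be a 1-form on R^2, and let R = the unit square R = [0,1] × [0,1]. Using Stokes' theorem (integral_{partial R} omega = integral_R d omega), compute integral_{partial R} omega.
integral_(partial R) omega = 5/2

Stokes: integral_partial_R omega = integral_R d omega with d omega = (∂Q/∂x - ∂P/∂y) dx ∧ dy.
  ∂Q/∂x = y
  ∂P/∂y = -4*x
  integrand = ∂Q/∂x - ∂P/∂y = 4*x + y.
Integrating over R: integral_0^1 integral_0^1 (4*x + y) dx dy = 5/2.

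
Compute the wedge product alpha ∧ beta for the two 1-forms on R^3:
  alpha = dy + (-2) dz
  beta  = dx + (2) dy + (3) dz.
alpha ∧ beta = (-1) dx ∧ dy + (7) dy ∧ dz + (2) dx ∧ dz

Distribute the wedge, using dx_i ∧ dx_j = -dx_j ∧ dx_i and dx_i ∧ dx_i = 0. For each pair (i, j) with i < j, the coefficient of dx_i ∧ dx_j in alpha ∧ beta is (alpha_i * beta_j - alpha_j * beta_i). Collecting: alpha ∧ beta = (-1) dx ∧ dy + (7) dy ∧ dz + (2) dx ∧ dz.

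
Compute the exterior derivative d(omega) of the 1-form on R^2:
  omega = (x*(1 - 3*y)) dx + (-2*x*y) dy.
d(omega) = (3*x - 2*y) dx ∧ dy

For a 1-form omega = sum_i f_i dx_i, the exterior derivative is
  d(omega) = sum_{i < j} (∂f_j/∂x_i - ∂f_i/∂x_j) dx_i ∧ dx_j.
  coefficient of dx ∧ dy: ∂f_2/∂x - ∂f_1/∂y = ∂(-2*x*y)/∂x - ∂(x*(1 - 3*y))/∂y = 3*x - 2*y
Assembling: d(omega) = (3*x - 2*y) dx ∧ dy.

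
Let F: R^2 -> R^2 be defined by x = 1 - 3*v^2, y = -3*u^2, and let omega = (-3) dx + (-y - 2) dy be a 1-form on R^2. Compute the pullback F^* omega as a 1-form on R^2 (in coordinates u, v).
F^* omega = (-18*u^3 + 12*u) du + (18*v) dv

Using F^*(f dg) = (f ∘ F) d(g ∘ F), substitute each coordinate x_i by F_i(u, v) in f_i, and replace dx_i by d F_i = (∂F_i/∂u) du + (∂F_i/∂v) dv.
  For the x component: f_1(F) = -3; d F_1 = (0) du + (-6*v) dv
  For the y component: f_2(F) = 3*u^2 - 2; d F_2 = (-6*u) du + (0) dv
Combining and collecting du, dv coefficients:
  coeff of du: -18*u^3 + 12*u
  coeff of dv: 18*v
F^* omega = (-18*u^3 + 12*u) du + (18*v) dv.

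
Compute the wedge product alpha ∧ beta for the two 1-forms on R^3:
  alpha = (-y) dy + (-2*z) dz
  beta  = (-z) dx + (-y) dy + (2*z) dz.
alpha ∧ beta = (-y*z) dx ∧ dy + (-4*y*z) dy ∧ dz + (-2*z^2) dx ∧ dz

Distribute the wedge, using dx_i ∧ dx_j = -dx_j ∧ dx_i and dx_i ∧ dx_i = 0. For each pair (i, j) with i < j, the coefficient of dx_i ∧ dx_j in alpha ∧ beta is (alpha_i * beta_j - alpha_j * beta_i). Collecting: alpha ∧ beta = (-y*z) dx ∧ dy + (-4*y*z) dy ∧ dz + (-2*z^2) dx ∧ dz.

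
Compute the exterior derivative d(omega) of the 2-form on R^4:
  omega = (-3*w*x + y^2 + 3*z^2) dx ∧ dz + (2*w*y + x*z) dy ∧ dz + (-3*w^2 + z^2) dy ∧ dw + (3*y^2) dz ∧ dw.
d(omega) = (-2*y + z) dx ∧ dy ∧ dz + (-3*x) dx ∧ dz ∧ dw + (8*y - 2*z) dy ∧ dz ∧ dw

For a 2-form omega = sum_{i<j} g_{ij} dx_i ∧ dx_j, the exterior derivative is
  d(omega) = sum_{i<j} d(g_{ij}) ∧ dx_i ∧ dx_j = sum_{i<j, k} (∂g_{ij}/∂x_k) dx_k ∧ dx_i ∧ dx_j.
Expand each term, using dx_k ∧ dx_i ∧ dx_j = sgn(permutation) dx_{(a)} ∧ dx_{(b)} ∧ dx_{(c)} with (a < b < c) sorted:
  d(-3*w*x + y^2 + 3*z^2) includes (∂/∂y)(-3*w*x + y^2 + 3*z^2) dy = (2*y) dy, which multiplied by dx ∧ dz gives (-2*y) dx ∧ dy ∧ dz
  d(-3*w*x + y^2 + 3*z^2) includes (∂/∂w)(-3*w*x + y^2 + 3*z^2) dw = (-3*x) dw, which multiplied by dx ∧ dz gives (-3*x) dx ∧ dz ∧ dw
  d(2*w*y + x*z) includes (∂/∂x)(2*w*y + x*z) dx = (z) dx, which multiplied by dy ∧ dz gives (z) dx ∧ dy ∧ dz
  d(2*w*y + x*z) includes (∂/∂w)(2*w*y + x*z) dw = (2*y) dw, which multiplied by dy ∧ dz gives (2*y) dy ∧ dz ∧ dw
  d(-3*w^2 + z^2) includes (∂/∂z)(-3*w^2 + z^2) dz = (2*z) dz, which multiplied by dy ∧ dw gives (-2*z) dy ∧ dz ∧ dw
  d(3*y^2) includes (∂/∂y)(3*y^2) dy = (6*y) dy, which multiplied by dz ∧ dw gives (6*y) dy ∧ dz ∧ dw
Collecting like 3-forms: d(omega) = (-2*y + z) dx ∧ dy ∧ dz + (-3*x) dx ∧ dz ∧ dw + (8*y - 2*z) dy ∧ dz ∧ dw.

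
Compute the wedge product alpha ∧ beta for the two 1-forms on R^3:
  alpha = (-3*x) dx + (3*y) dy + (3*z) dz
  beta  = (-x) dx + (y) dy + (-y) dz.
alpha ∧ beta = (3*x*(y + z)) dx ∧ dz + (-3*y*(y + z)) dy ∧ dz

Distribute the wedge, using dx_i ∧ dx_j = -dx_j ∧ dx_i and dx_i ∧ dx_i = 0. For each pair (i, j) with i < j, the coefficient of dx_i ∧ dx_j in alpha ∧ beta is (alpha_i * beta_j - alpha_j * beta_i). Collecting: alpha ∧ beta = (3*x*(y + z)) dx ∧ dz + (-3*y*(y + z)) dy ∧ dz.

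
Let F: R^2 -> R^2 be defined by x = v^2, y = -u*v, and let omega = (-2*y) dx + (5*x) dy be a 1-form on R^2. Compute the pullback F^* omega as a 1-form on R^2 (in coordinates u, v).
F^* omega = (-5*v^3) du + (-u*v^2) dv

Using F^*(f dg) = (f ∘ F) d(g ∘ F), substitute each coordinate x_i by F_i(u, v) in f_i, and replace dx_i by d F_i = (∂F_i/∂u) du + (∂F_i/∂v) dv.
  For the x component: f_1(F) = 2*u*v; d F_1 = (0) du + (2*v) dv
  For the y component: f_2(F) = 5*v^2; d F_2 = (-v) du + (-u) dv
Combining and collecting du, dv coefficients:
  coeff of du: -5*v^3
  coeff of dv: -u*v^2
F^* omega = (-5*v^3) du + (-u*v^2) dv.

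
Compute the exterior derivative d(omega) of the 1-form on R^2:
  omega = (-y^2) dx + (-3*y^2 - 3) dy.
d(omega) = (2*y) dx ∧ dy

For a 1-form omega = sum_i f_i dx_i, the exterior derivative is
  d(omega) = sum_{i < j} (∂f_j/∂x_i - ∂f_i/∂x_j) dx_i ∧ dx_j.
  coefficient of dx ∧ dy: ∂f_2/∂x - ∂f_1/∂y = ∂(-3*y^2 - 3)/∂x - ∂(-y^2)/∂y = 2*y
Assembling: d(omega) = (2*y) dx ∧ dy.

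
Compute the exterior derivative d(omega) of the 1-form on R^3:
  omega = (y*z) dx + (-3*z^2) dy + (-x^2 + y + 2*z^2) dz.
d(omega) = (-z) dx ∧ dy + (-2*x - y) dx ∧ dz + (6*z + 1) dy ∧ dz

For a 1-form omega = sum_i f_i dx_i, the exterior derivative is
  d(omega) = sum_{i < j} (∂f_j/∂x_i - ∂f_i/∂x_j) dx_i ∧ dx_j.
  coefficient of dx ∧ dy: ∂f_2/∂x - ∂f_1/∂y = ∂(-3*z^2)/∂x - ∂(y*z)/∂y = -z
  coefficient of dx ∧ dz: ∂f_3/∂x - ∂f_1/∂z = ∂(-x^2 + y + 2*z^2)/∂x - ∂(y*z)/∂z = -2*x - y
  coefficient of dy ∧ dz: ∂f_3/∂y - ∂f_2/∂z = ∂(-x^2 + y + 2*z^2)/∂y - ∂(-3*z^2)/∂z = 6*z + 1
Assembling: d(omega) = (-z) dx ∧ dy + (-2*x - y) dx ∧ dz + (6*z + 1) dy ∧ dz.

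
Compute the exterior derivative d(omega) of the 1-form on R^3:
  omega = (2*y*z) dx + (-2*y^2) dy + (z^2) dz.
d(omega) = (-2*z) dx ∧ dy + (-2*y) dx ∧ dz

For a 1-form omega = sum_i f_i dx_i, the exterior derivative is
  d(omega) = sum_{i < j} (∂f_j/∂x_i - ∂f_i/∂x_j) dx_i ∧ dx_j.
  coefficient of dx ∧ dy: ∂f_2/∂x - ∂f_1/∂y = ∂(-2*y^2)/∂x - ∂(2*y*z)/∂y = -2*z
  coefficient of dx ∧ dz: ∂f_3/∂x - ∂f_1/∂z = ∂(z^2)/∂x - ∂(2*y*z)/∂z = -2*y
Assembling: d(omega) = (-2*z) dx ∧ dy + (-2*y) dx ∧ dz.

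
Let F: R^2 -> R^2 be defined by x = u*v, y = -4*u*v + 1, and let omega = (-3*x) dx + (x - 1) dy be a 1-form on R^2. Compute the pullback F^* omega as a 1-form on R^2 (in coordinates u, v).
F^* omega = (v*(-7*u*v + 4)) du + (u*(-7*u*v + 4)) dv

Using F^*(f dg) = (f ∘ F) d(g ∘ F), substitute each coordinate x_i by F_i(u, v) in f_i, and replace dx_i by d F_i = (∂F_i/∂u) du + (∂F_i/∂v) dv.
  For the x component: f_1(F) = -3*u*v; d F_1 = (v) du + (u) dv
  For the y component: f_2(F) = u*v - 1; d F_2 = (-4*v) du + (-4*u) dv
Combining and collecting du, dv coefficients:
  coeff of du: v*(-7*u*v + 4)
  coeff of dv: u*(-7*u*v + 4)
F^* omega = (v*(-7*u*v + 4)) du + (u*(-7*u*v + 4)) dv.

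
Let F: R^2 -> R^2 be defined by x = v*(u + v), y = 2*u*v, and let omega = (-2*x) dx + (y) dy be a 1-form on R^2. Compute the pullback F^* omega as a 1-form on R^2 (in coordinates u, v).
F^* omega = (2*v^2*(u - v)) du + (2*v*(u^2 - 3*u*v - 2*v^2)) dv

Using F^*(f dg) = (f ∘ F) d(g ∘ F), substitute each coordinate x_i by F_i(u, v) in f_i, and replace dx_i by d F_i = (∂F_i/∂u) du + (∂F_i/∂v) dv.
  For the x component: f_1(F) = 2*v*(-u - v); d F_1 = (v) du + (u + 2*v) dv
  For the y component: f_2(F) = 2*u*v; d F_2 = (2*v) du + (2*u) dv
Combining and collecting du, dv coefficients:
  coeff of du: 2*v^2*(u - v)
  coeff of dv: 2*v*(u^2 - 3*u*v - 2*v^2)
F^* omega = (2*v^2*(u - v)) du + (2*v*(u^2 - 3*u*v - 2*v^2)) dv.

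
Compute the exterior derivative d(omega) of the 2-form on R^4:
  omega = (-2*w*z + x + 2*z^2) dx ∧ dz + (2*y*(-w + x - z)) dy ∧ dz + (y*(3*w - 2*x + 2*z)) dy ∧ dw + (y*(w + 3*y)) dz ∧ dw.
d(omega) = (-2*z) dx ∧ dz ∧ dw + (2*y) dx ∧ dy ∧ dz + (w + 2*y) dy ∧ dz ∧ dw + (-2*y) dx ∧ dy ∧ dw

For a 2-form omega = sum_{i<j} g_{ij} dx_i ∧ dx_j, the exterior derivative is
  d(omega) = sum_{i<j} d(g_{ij}) ∧ dx_i ∧ dx_j = sum_{i<j, k} (∂g_{ij}/∂x_k) dx_k ∧ dx_i ∧ dx_j.
Expand each term, using dx_k ∧ dx_i ∧ dx_j = sgn(permutation) dx_{(a)} ∧ dx_{(b)} ∧ dx_{(c)} with (a < b < c) sorted:
  d(-2*w*z + x + 2*z^2) includes (∂/∂w)(-2*w*z + x + 2*z^2) dw = (-2*z) dw, which multiplied by dx ∧ dz gives (-2*z) dx ∧ dz ∧ dw
  d(2*y*(-w + x - z)) includes (∂/∂x)(2*y*(-w + x - z)) dx = (2*y) dx, which multiplied by dy ∧ dz gives (2*y) dx ∧ dy ∧ dz
  d(2*y*(-w + x - z)) includes (∂/∂w)(2*y*(-w + x - z)) dw = (-2*y) dw, which multiplied by dy ∧ dz gives (-2*y) dy ∧ dz ∧ dw
  d(y*(3*w - 2*x + 2*z)) includes (∂/∂x)(y*(3*w - 2*x + 2*z)) dx = (-2*y) dx, which multiplied by dy ∧ dw gives (-2*y) dx ∧ dy ∧ dw
  d(y*(3*w - 2*x + 2*z)) includes (∂/∂z)(y*(3*w - 2*x + 2*z)) dz = (2*y) dz, which multiplied by dy ∧ dw gives (-2*y) dy ∧ dz ∧ dw
  d(y*(w + 3*y)) includes (∂/∂y)(y*(w + 3*y)) dy = (w + 6*y) dy, which multiplied by dz ∧ dw gives (w + 6*y) dy ∧ dz ∧ dw
Collecting like 3-forms: d(omega) = (-2*z) dx ∧ dz ∧ dw + (2*y) dx ∧ dy ∧ dz + (w + 2*y) dy ∧ dz ∧ dw + (-2*y) dx ∧ dy ∧ dw.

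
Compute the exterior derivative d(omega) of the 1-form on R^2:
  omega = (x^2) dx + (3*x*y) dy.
d(omega) = (3*y) dx ∧ dy

For a 1-form omega = sum_i f_i dx_i, the exterior derivative is
  d(omega) = sum_{i < j} (∂f_j/∂x_i - ∂f_i/∂x_j) dx_i ∧ dx_j.
  coefficient of dx ∧ dy: ∂f_2/∂x - ∂f_1/∂y = ∂(3*x*y)/∂x - ∂(x^2)/∂y = 3*y
Assembling: d(omega) = (3*y) dx ∧ dy.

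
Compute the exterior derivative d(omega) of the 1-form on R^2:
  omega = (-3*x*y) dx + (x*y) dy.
d(omega) = (3*x + y) dx ∧ dy

For a 1-form omega = sum_i f_i dx_i, the exterior derivative is
  d(omega) = sum_{i < j} (∂f_j/∂x_i - ∂f_i/∂x_j) dx_i ∧ dx_j.
  coefficient of dx ∧ dy: ∂f_2/∂x - ∂f_1/∂y = ∂(x*y)/∂x - ∂(-3*x*y)/∂y = 3*x + y
Assembling: d(omega) = (3*x + y) dx ∧ dy.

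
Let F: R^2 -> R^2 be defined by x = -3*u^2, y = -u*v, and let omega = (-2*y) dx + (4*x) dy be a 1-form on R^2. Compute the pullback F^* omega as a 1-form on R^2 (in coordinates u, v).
F^* omega = (12*u^3) dv

Using F^*(f dg) = (f ∘ F) d(g ∘ F), substitute each coordinate x_i by F_i(u, v) in f_i, and replace dx_i by d F_i = (∂F_i/∂u) du + (∂F_i/∂v) dv.
  For the x component: f_1(F) = 2*u*v; d F_1 = (-6*u) du + (0) dv
  For the y component: f_2(F) = -12*u^2; d F_2 = (-v) du + (-u) dv
Combining and collecting du, dv coefficients:
  coeff of du: 0
  coeff of dv: 12*u^3
F^* omega = (12*u^3) dv.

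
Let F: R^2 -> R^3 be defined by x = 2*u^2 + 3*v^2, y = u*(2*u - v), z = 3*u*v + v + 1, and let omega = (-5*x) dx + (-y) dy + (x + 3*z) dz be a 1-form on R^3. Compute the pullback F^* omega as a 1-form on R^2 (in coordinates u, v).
F^* omega = (-48*u^3 + 12*u^2*v - 34*u*v^2 + 9*v^3 + 9*v^2 + 9*v) du + (8*u^3 - 34*u^2*v + 2*u^2 + 9*u*v^2 + 18*u*v + 9*u - 90*v^3 + 3*v^2 + 3*v + 3) dv

Using F^*(f dg) = (f ∘ F) d(g ∘ F), substitute each coordinate x_i by F_i(u, v) in f_i, and replace dx_i by d F_i = (∂F_i/∂u) du + (∂F_i/∂v) dv.
  For the x component: f_1(F) = -10*u^2 - 15*v^2; d F_1 = (4*u) du + (6*v) dv
  For the y component: f_2(F) = u*(-2*u + v); d F_2 = (4*u - v) du + (-u) dv
  For the z component: f_3(F) = 2*u^2 + 9*u*v + 3*v^2 + 3*v + 3; d F_3 = (3*v) du + (3*u + 1) dv
Combining and collecting du, dv coefficients:
  coeff of du: -48*u^3 + 12*u^2*v - 34*u*v^2 + 9*v^3 + 9*v^2 + 9*v
  coeff of dv: 8*u^3 - 34*u^2*v + 2*u^2 + 9*u*v^2 + 18*u*v + 9*u - 90*v^3 + 3*v^2 + 3*v + 3
F^* omega = (-48*u^3 + 12*u^2*v - 34*u*v^2 + 9*v^3 + 9*v^2 + 9*v) du + (8*u^3 - 34*u^2*v + 2*u^2 + 9*u*v^2 + 18*u*v + 9*u - 90*v^3 + 3*v^2 + 3*v + 3) dv.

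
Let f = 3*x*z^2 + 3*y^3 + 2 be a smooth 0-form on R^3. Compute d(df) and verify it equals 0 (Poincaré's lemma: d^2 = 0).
d(df) = 0

Step 1: df = sum_i (∂f/∂x_i) dx_i = (3*z^2) dx + (9*y^2) dy + (6*x*z) dz.
Step 2: Apply d again. Using the 1-form formula, the coefficient of dx ∧ dy in d(df) is ∂^2 f/∂x ∂y - ∂^2 f/∂y ∂x = (0) - (0) = 0 (equality of mixed partials for smooth f).
Similarly for dx ∧ dz and dy ∧ dz — all coefficients vanish. So d(df) = 0.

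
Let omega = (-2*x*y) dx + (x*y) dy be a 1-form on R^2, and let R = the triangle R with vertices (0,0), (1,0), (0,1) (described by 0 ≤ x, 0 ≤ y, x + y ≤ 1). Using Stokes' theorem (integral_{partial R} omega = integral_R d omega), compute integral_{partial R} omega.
integral_(partial R) omega = 1/2

Stokes: integral_partial_R omega = integral_R d omega with d omega = (∂Q/∂x - ∂P/∂y) dx ∧ dy.
  ∂Q/∂x = y
  ∂P/∂y = -2*x
  integrand = ∂Q/∂x - ∂P/∂y = 2*x + y.
Integrating over R: integral_0^1 integral_0^{1-x} (2*x + y) dy dx = 1/2.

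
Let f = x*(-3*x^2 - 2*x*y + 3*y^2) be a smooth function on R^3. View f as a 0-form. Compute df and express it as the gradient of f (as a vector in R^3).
df = (-9*x^2 - 4*x*y + 3*y^2) dx + (2*x*(-x + 3*y)) dy + (0) dz; grad f = (-9*x^2 - 4*x*y + 3*y^2, 2*x*(-x + 3*y), 0)

For a 0-form f, d f = (∂f/∂x) dx + (∂f/∂y) dy + (∂f/∂z) dz. The components of the vector representation are exactly the entries of grad f in Cartesian coordinates:
  ∂f/∂x = -9*x^2 - 4*x*y + 3*y^2
  ∂f/∂y = 2*x*(-x + 3*y)
  ∂f/∂z = 0.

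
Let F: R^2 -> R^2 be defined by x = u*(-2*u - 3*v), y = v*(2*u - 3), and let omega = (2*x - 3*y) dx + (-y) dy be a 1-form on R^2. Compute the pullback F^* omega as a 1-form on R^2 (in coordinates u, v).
F^* omega = (16*u^3 + 60*u^2*v + 32*u*v^2 - 36*u*v - 21*v^2) du + (12*u^3 + 32*u^2*v - 15*u*v - 9*v) dv

Using F^*(f dg) = (f ∘ F) d(g ∘ F), substitute each coordinate x_i by F_i(u, v) in f_i, and replace dx_i by d F_i = (∂F_i/∂u) du + (∂F_i/∂v) dv.
  For the x component: f_1(F) = -4*u^2 - 12*u*v + 9*v; d F_1 = (-4*u - 3*v) du + (-3*u) dv
  For the y component: f_2(F) = v*(3 - 2*u); d F_2 = (2*v) du + (2*u - 3) dv
Combining and collecting du, dv coefficients:
  coeff of du: 16*u^3 + 60*u^2*v + 32*u*v^2 - 36*u*v - 21*v^2
  coeff of dv: 12*u^3 + 32*u^2*v - 15*u*v - 9*v
F^* omega = (16*u^3 + 60*u^2*v + 32*u*v^2 - 36*u*v - 21*v^2) du + (12*u^3 + 32*u^2*v - 15*u*v - 9*v) dv.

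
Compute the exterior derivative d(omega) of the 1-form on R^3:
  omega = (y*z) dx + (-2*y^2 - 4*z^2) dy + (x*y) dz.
d(omega) = (-z) dx ∧ dy + (x + 8*z) dy ∧ dz

For a 1-form omega = sum_i f_i dx_i, the exterior derivative is
  d(omega) = sum_{i < j} (∂f_j/∂x_i - ∂f_i/∂x_j) dx_i ∧ dx_j.
  coefficient of dx ∧ dy: ∂f_2/∂x - ∂f_1/∂y = ∂(-2*y^2 - 4*z^2)/∂x - ∂(y*z)/∂y = -z
  coefficient of dy ∧ dz: ∂f_3/∂y - ∂f_2/∂z = ∂(x*y)/∂y - ∂(-2*y^2 - 4*z^2)/∂z = x + 8*z
Assembling: d(omega) = (-z) dx ∧ dy + (x + 8*z) dy ∧ dz.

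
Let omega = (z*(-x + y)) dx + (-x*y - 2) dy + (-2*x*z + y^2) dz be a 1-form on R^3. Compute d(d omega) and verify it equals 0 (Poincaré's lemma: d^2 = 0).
d(d omega) = 0

Step 1: d omega = sum_{i<j} (∂f_j/∂x_i - ∂f_i/∂x_j) dx_i ∧ dx_j:
  coeff of dx ∧ dy: -y - z
  coeff of dx ∧ dz: x - y - 2*z
  coeff of dy ∧ dz: 2*y
Step 2: Apply d again to each 2-form coefficient. The only possible 3-form in R^3 is dx ∧ dy ∧ dz, with coefficient
  ∂(coeff of dy∧dz)/∂x - ∂(coeff of dx∧dz)/∂y + ∂(coeff of dx∧dy)/∂z
  = ∂/∂x (2*y) - ∂/∂y (x - y - 2*z) + ∂/∂z (-y - z).
Each of these terms simplifies to sums of mixed partials that cancel in pairs. The result is 0 (by equality of mixed partials for smooth functions — Schwarz / Clairaut).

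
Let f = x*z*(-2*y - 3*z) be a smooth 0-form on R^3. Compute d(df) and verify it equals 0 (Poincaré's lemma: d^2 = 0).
d(df) = 0

Step 1: df = sum_i (∂f/∂x_i) dx_i = (z*(-2*y - 3*z)) dx + (-2*x*z) dy + (2*x*(-y - 3*z)) dz.
Step 2: Apply d again. Using the 1-form formula, the coefficient of dx ∧ dy in d(df) is ∂^2 f/∂x ∂y - ∂^2 f/∂y ∂x = (-2*z) - (-2*z) = 0 (equality of mixed partials for smooth f).
Similarly for dx ∧ dz and dy ∧ dz — all coefficients vanish. So d(df) = 0.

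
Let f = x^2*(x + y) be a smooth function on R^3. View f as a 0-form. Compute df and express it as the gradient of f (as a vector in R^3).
df = (x*(3*x + 2*y)) dx + (x^2) dy + (0) dz; grad f = (x*(3*x + 2*y), x^2, 0)

For a 0-form f, d f = (∂f/∂x) dx + (∂f/∂y) dy + (∂f/∂z) dz. The components of the vector representation are exactly the entries of grad f in Cartesian coordinates:
  ∂f/∂x = x*(3*x + 2*y)
  ∂f/∂y = x^2
  ∂f/∂z = 0.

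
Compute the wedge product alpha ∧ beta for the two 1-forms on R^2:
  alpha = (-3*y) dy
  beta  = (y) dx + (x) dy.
alpha ∧ beta = (3*y^2) dx ∧ dy

Distribute the wedge, using dx_i ∧ dx_j = -dx_j ∧ dx_i and dx_i ∧ dx_i = 0. For each pair (i, j) with i < j, the coefficient of dx_i ∧ dx_j in alpha ∧ beta is (alpha_i * beta_j - alpha_j * beta_i). Collecting: alpha ∧ beta = (3*y^2) dx ∧ dy.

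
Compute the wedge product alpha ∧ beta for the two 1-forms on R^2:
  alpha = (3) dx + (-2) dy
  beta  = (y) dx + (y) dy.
alpha ∧ beta = (5*y) dx ∧ dy

Distribute the wedge, using dx_i ∧ dx_j = -dx_j ∧ dx_i and dx_i ∧ dx_i = 0. For each pair (i, j) with i < j, the coefficient of dx_i ∧ dx_j in alpha ∧ beta is (alpha_i * beta_j - alpha_j * beta_i). Collecting: alpha ∧ beta = (5*y) dx ∧ dy.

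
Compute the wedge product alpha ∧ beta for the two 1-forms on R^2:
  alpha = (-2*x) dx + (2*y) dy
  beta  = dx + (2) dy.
alpha ∧ beta = (-4*x - 2*y) dx ∧ dy

Distribute the wedge, using dx_i ∧ dx_j = -dx_j ∧ dx_i and dx_i ∧ dx_i = 0. For each pair (i, j) with i < j, the coefficient of dx_i ∧ dx_j in alpha ∧ beta is (alpha_i * beta_j - alpha_j * beta_i). Collecting: alpha ∧ beta = (-4*x - 2*y) dx ∧ dy.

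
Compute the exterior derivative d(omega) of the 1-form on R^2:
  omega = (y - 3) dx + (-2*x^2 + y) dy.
d(omega) = (-4*x - 1) dx ∧ dy

For a 1-form omega = sum_i f_i dx_i, the exterior derivative is
  d(omega) = sum_{i < j} (∂f_j/∂x_i - ∂f_i/∂x_j) dx_i ∧ dx_j.
  coefficient of dx ∧ dy: ∂f_2/∂x - ∂f_1/∂y = ∂(-2*x^2 + y)/∂x - ∂(y - 3)/∂y = -4*x - 1
Assembling: d(omega) = (-4*x - 1) dx ∧ dy.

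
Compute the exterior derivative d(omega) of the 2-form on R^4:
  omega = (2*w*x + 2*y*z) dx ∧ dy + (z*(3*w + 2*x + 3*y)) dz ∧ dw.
d(omega) = (2*y) dx ∧ dy ∧ dz + (2*x) dx ∧ dy ∧ dw + (2*z) dx ∧ dz ∧ dw + (3*z) dy ∧ dz ∧ dw

For a 2-form omega = sum_{i<j} g_{ij} dx_i ∧ dx_j, the exterior derivative is
  d(omega) = sum_{i<j} d(g_{ij}) ∧ dx_i ∧ dx_j = sum_{i<j, k} (∂g_{ij}/∂x_k) dx_k ∧ dx_i ∧ dx_j.
Expand each term, using dx_k ∧ dx_i ∧ dx_j = sgn(permutation) dx_{(a)} ∧ dx_{(b)} ∧ dx_{(c)} with (a < b < c) sorted:
  d(2*w*x + 2*y*z) includes (∂/∂z)(2*w*x + 2*y*z) dz = (2*y) dz, which multiplied by dx ∧ dy gives (2*y) dx ∧ dy ∧ dz
  d(2*w*x + 2*y*z) includes (∂/∂w)(2*w*x + 2*y*z) dw = (2*x) dw, which multiplied by dx ∧ dy gives (2*x) dx ∧ dy ∧ dw
  d(z*(3*w + 2*x + 3*y)) includes (∂/∂x)(z*(3*w + 2*x + 3*y)) dx = (2*z) dx, which multiplied by dz ∧ dw gives (2*z) dx ∧ dz ∧ dw
  d(z*(3*w + 2*x + 3*y)) includes (∂/∂y)(z*(3*w + 2*x + 3*y)) dy = (3*z) dy, which multiplied by dz ∧ dw gives (3*z) dy ∧ dz ∧ dw
Collecting like 3-forms: d(omega) = (2*y) dx ∧ dy ∧ dz + (2*x) dx ∧ dy ∧ dw + (2*z) dx ∧ dz ∧ dw + (3*z) dy ∧ dz ∧ dw.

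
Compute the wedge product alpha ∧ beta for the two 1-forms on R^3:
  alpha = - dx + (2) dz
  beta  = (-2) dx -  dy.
alpha ∧ beta = (1) dx ∧ dy + (4) dx ∧ dz + (2) dy ∧ dz

Distribute the wedge, using dx_i ∧ dx_j = -dx_j ∧ dx_i and dx_i ∧ dx_i = 0. For each pair (i, j) with i < j, the coefficient of dx_i ∧ dx_j in alpha ∧ beta is (alpha_i * beta_j - alpha_j * beta_i). Collecting: alpha ∧ beta = (1) dx ∧ dy + (4) dx ∧ dz + (2) dy ∧ dz.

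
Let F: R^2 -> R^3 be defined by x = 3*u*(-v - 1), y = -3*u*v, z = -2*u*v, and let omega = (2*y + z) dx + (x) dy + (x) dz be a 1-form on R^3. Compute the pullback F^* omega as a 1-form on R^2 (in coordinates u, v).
F^* omega = (39*u*v*(v + 1)) du + (u^2*(39*v + 15)) dv

Using F^*(f dg) = (f ∘ F) d(g ∘ F), substitute each coordinate x_i by F_i(u, v) in f_i, and replace dx_i by d F_i = (∂F_i/∂u) du + (∂F_i/∂v) dv.
  For the x component: f_1(F) = -8*u*v; d F_1 = (-3*v - 3) du + (-3*u) dv
  For the y component: f_2(F) = 3*u*(-v - 1); d F_2 = (-3*v) du + (-3*u) dv
  For the z component: f_3(F) = 3*u*(-v - 1); d F_3 = (-2*v) du + (-2*u) dv
Combining and collecting du, dv coefficients:
  coeff of du: 39*u*v*(v + 1)
  coeff of dv: u^2*(39*v + 15)
F^* omega = (39*u*v*(v + 1)) du + (u^2*(39*v + 15)) dv.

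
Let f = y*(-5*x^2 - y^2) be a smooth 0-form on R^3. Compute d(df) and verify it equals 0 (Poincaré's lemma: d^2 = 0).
d(df) = 0

Step 1: df = sum_i (∂f/∂x_i) dx_i = (-10*x*y) dx + (-5*x^2 - 3*y^2) dy + (0) dz.
Step 2: Apply d again. Using the 1-form formula, the coefficient of dx ∧ dy in d(df) is ∂^2 f/∂x ∂y - ∂^2 f/∂y ∂x = (-10*x) - (-10*x) = 0 (equality of mixed partials for smooth f).
Similarly for dx ∧ dz and dy ∧ dz — all coefficients vanish. So d(df) = 0.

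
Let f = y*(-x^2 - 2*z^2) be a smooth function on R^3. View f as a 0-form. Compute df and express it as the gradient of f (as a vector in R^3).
df = (-2*x*y) dx + (-x^2 - 2*z^2) dy + (-4*y*z) dz; grad f = (-2*x*y, -x^2 - 2*z^2, -4*y*z)

For a 0-form f, d f = (∂f/∂x) dx + (∂f/∂y) dy + (∂f/∂z) dz. The components of the vector representation are exactly the entries of grad f in Cartesian coordinates:
  ∂f/∂x = -2*x*y
  ∂f/∂y = -x^2 - 2*z^2
  ∂f/∂z = -4*y*z.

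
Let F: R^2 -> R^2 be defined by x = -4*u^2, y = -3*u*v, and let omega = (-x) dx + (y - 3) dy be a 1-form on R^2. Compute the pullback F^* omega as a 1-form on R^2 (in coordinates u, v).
F^* omega = (-32*u^3 + 9*u*v^2 + 9*v) du + (9*u*(u*v + 1)) dv

Using F^*(f dg) = (f ∘ F) d(g ∘ F), substitute each coordinate x_i by F_i(u, v) in f_i, and replace dx_i by d F_i = (∂F_i/∂u) du + (∂F_i/∂v) dv.
  For the x component: f_1(F) = 4*u^2; d F_1 = (-8*u) du + (0) dv
  For the y component: f_2(F) = -3*u*v - 3; d F_2 = (-3*v) du + (-3*u) dv
Combining and collecting du, dv coefficients:
  coeff of du: -32*u^3 + 9*u*v^2 + 9*v
  coeff of dv: 9*u*(u*v + 1)
F^* omega = (-32*u^3 + 9*u*v^2 + 9*v) du + (9*u*(u*v + 1)) dv.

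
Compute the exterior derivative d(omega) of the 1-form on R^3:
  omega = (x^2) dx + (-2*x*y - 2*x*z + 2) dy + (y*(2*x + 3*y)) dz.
d(omega) = (-2*y - 2*z) dx ∧ dy + (2*y) dx ∧ dz + (4*x + 6*y) dy ∧ dz

For a 1-form omega = sum_i f_i dx_i, the exterior derivative is
  d(omega) = sum_{i < j} (∂f_j/∂x_i - ∂f_i/∂x_j) dx_i ∧ dx_j.
  coefficient of dx ∧ dy: ∂f_2/∂x - ∂f_1/∂y = ∂(-2*x*y - 2*x*z + 2)/∂x - ∂(x^2)/∂y = -2*y - 2*z
  coefficient of dx ∧ dz: ∂f_3/∂x - ∂f_1/∂z = ∂(y*(2*x + 3*y))/∂x - ∂(x^2)/∂z = 2*y
  coefficient of dy ∧ dz: ∂f_3/∂y - ∂f_2/∂z = ∂(y*(2*x + 3*y))/∂y - ∂(-2*x*y - 2*x*z + 2)/∂z = 4*x + 6*y
Assembling: d(omega) = (-2*y - 2*z) dx ∧ dy + (2*y) dx ∧ dz + (4*x + 6*y) dy ∧ dz.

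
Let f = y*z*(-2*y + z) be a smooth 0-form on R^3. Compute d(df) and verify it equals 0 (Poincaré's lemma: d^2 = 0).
d(df) = 0

Step 1: df = sum_i (∂f/∂x_i) dx_i = (0) dx + (z*(-4*y + z)) dy + (2*y*(-y + z)) dz.
Step 2: Apply d again. Using the 1-form formula, the coefficient of dx ∧ dy in d(df) is ∂^2 f/∂x ∂y - ∂^2 f/∂y ∂x = (0) - (0) = 0 (equality of mixed partials for smooth f).
Similarly for dx ∧ dz and dy ∧ dz — all coefficients vanish. So d(df) = 0.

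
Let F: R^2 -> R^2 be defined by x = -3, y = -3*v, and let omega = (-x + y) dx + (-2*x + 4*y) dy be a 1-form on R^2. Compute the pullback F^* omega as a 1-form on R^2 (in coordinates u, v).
F^* omega = (36*v - 18) dv

Using F^*(f dg) = (f ∘ F) d(g ∘ F), substitute each coordinate x_i by F_i(u, v) in f_i, and replace dx_i by d F_i = (∂F_i/∂u) du + (∂F_i/∂v) dv.
  For the x component: f_1(F) = 3 - 3*v; d F_1 = (0) du + (0) dv
  For the y component: f_2(F) = 6 - 12*v; d F_2 = (0) du + (-3) dv
Combining and collecting du, dv coefficients:
  coeff of du: 0
  coeff of dv: 36*v - 18
F^* omega = (36*v - 18) dv.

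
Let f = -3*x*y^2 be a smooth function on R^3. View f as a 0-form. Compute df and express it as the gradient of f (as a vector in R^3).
df = (-3*y^2) dx + (-6*x*y) dy + (0) dz; grad f = (-3*y^2, -6*x*y, 0)

For a 0-form f, d f = (∂f/∂x) dx + (∂f/∂y) dy + (∂f/∂z) dz. The components of the vector representation are exactly the entries of grad f in Cartesian coordinates:
  ∂f/∂x = -3*y^2
  ∂f/∂y = -6*x*y
  ∂f/∂z = 0.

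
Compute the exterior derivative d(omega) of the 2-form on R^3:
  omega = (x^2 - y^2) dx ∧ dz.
d(omega) = (2*y) dx ∧ dy ∧ dz

For a 2-form omega = sum_{i<j} g_{ij} dx_i ∧ dx_j, the exterior derivative is
  d(omega) = sum_{i<j} d(g_{ij}) ∧ dx_i ∧ dx_j = sum_{i<j, k} (∂g_{ij}/∂x_k) dx_k ∧ dx_i ∧ dx_j.
Expand each term, using dx_k ∧ dx_i ∧ dx_j = sgn(permutation) dx_{(a)} ∧ dx_{(b)} ∧ dx_{(c)} with (a < b < c) sorted:
  d(x^2 - y^2) includes (∂/∂y)(x^2 - y^2) dy = (-2*y) dy, which multiplied by dx ∧ dz gives (2*y) dx ∧ dy ∧ dz
Collecting like 3-forms: d(omega) = (2*y) dx ∧ dy ∧ dz.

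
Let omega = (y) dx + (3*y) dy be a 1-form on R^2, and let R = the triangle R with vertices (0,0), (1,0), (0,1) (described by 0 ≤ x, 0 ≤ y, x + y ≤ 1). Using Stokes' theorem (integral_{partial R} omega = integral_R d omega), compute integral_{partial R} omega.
integral_(partial R) omega = -1/2

Stokes: integral_partial_R omega = integral_R d omega with d omega = (∂Q/∂x - ∂P/∂y) dx ∧ dy.
  ∂Q/∂x = 0
  ∂P/∂y = 1
  integrand = ∂Q/∂x - ∂P/∂y = -1.
Integrating over R: integral_0^1 integral_0^{1-x} (-1) dy dx = -1/2.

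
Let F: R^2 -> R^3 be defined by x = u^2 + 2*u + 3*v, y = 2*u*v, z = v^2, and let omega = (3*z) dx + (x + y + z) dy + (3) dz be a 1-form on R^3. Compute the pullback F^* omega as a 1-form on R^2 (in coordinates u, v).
F^* omega = (2*v*(u^2 + 5*u*v + 2*u + v^2 + 6*v)) du + (2*u^3 + 4*u^2*v + 4*u^2 + 2*u*v^2 + 6*u*v + 9*v^2 + 6*v) dv

Using F^*(f dg) = (f ∘ F) d(g ∘ F), substitute each coordinate x_i by F_i(u, v) in f_i, and replace dx_i by d F_i = (∂F_i/∂u) du + (∂F_i/∂v) dv.
  For the x component: f_1(F) = 3*v^2; d F_1 = (2*u + 2) du + (3) dv
  For the y component: f_2(F) = u^2 + 2*u*v + 2*u + v^2 + 3*v; d F_2 = (2*v) du + (2*u) dv
  For the z component: f_3(F) = 3; d F_3 = (0) du + (2*v) dv
Combining and collecting du, dv coefficients:
  coeff of du: 2*v*(u^2 + 5*u*v + 2*u + v^2 + 6*v)
  coeff of dv: 2*u^3 + 4*u^2*v + 4*u^2 + 2*u*v^2 + 6*u*v + 9*v^2 + 6*v
F^* omega = (2*v*(u^2 + 5*u*v + 2*u + v^2 + 6*v)) du + (2*u^3 + 4*u^2*v + 4*u^2 + 2*u*v^2 + 6*u*v + 9*v^2 + 6*v) dv.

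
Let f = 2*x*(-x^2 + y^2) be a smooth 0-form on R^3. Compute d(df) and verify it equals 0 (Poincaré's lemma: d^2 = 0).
d(df) = 0

Step 1: df = sum_i (∂f/∂x_i) dx_i = (-6*x^2 + 2*y^2) dx + (4*x*y) dy + (0) dz.
Step 2: Apply d again. Using the 1-form formula, the coefficient of dx ∧ dy in d(df) is ∂^2 f/∂x ∂y - ∂^2 f/∂y ∂x = (4*y) - (4*y) = 0 (equality of mixed partials for smooth f).
Similarly for dx ∧ dz and dy ∧ dz — all coefficients vanish. So d(df) = 0.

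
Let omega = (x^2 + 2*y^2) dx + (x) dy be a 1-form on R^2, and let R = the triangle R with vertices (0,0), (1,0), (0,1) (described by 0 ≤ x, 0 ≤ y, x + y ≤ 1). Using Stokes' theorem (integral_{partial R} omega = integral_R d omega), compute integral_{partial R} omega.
integral_(partial R) omega = -1/6

Stokes: integral_partial_R omega = integral_R d omega with d omega = (∂Q/∂x - ∂P/∂y) dx ∧ dy.
  ∂Q/∂x = 1
  ∂P/∂y = 4*y
  integrand = ∂Q/∂x - ∂P/∂y = 1 - 4*y.
Integrating over R: integral_0^1 integral_0^{1-x} (1 - 4*y) dy dx = -1/6.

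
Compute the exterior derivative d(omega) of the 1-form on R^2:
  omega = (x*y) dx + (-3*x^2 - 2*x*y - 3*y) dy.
d(omega) = (-7*x - 2*y) dx ∧ dy

For a 1-form omega = sum_i f_i dx_i, the exterior derivative is
  d(omega) = sum_{i < j} (∂f_j/∂x_i - ∂f_i/∂x_j) dx_i ∧ dx_j.
  coefficient of dx ∧ dy: ∂f_2/∂x - ∂f_1/∂y = ∂(-3*x^2 - 2*x*y - 3*y)/∂x - ∂(x*y)/∂y = -7*x - 2*y
Assembling: d(omega) = (-7*x - 2*y) dx ∧ dy.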